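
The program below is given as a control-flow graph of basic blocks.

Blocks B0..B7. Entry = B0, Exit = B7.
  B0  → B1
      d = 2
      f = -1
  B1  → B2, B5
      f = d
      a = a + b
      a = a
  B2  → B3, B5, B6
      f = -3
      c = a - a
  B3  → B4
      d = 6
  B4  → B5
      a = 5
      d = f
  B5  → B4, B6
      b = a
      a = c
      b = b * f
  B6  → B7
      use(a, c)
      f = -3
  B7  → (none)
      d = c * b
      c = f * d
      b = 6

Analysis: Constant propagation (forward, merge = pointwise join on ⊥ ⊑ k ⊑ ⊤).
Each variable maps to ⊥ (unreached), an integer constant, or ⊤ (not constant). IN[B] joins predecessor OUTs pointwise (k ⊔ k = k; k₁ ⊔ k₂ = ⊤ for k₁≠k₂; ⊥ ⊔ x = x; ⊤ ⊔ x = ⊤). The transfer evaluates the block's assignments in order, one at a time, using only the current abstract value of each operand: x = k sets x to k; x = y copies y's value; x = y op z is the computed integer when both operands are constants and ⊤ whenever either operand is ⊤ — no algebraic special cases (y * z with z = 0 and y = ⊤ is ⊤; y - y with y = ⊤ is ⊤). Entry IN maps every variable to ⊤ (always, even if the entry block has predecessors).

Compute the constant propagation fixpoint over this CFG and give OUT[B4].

Answer: {a: 5, b: ⊤, c: ⊤, d: ⊤, e: ⊤, f: ⊤}

Working:
Converged values:
  B0:  IN=(all ⊤)  OUT={d:2, f:-1; rest ⊤}
  B1:  IN={d:2, f:-1; rest ⊤}  OUT={d:2, f:2; rest ⊤}
  B2:  IN={d:2, f:2; rest ⊤}  OUT={d:2, f:-3; rest ⊤}
  B3:  IN={d:2, f:-3; rest ⊤}  OUT={d:6, f:-3; rest ⊤}
  B4:  IN=(all ⊤)  OUT={a:5; rest ⊤}
  B5:  IN=(all ⊤)  OUT=(all ⊤)
  B6:  IN=(all ⊤)  OUT={f:-3; rest ⊤}
  B7:  IN={f:-3; rest ⊤}  OUT={b:6, f:-3; rest ⊤}

Merge at B4: IN[B4] = OUT[B3] ⊔ OUT[B5] = {a: ⊤, b: ⊤, c: ⊤, d: ⊤, e: ⊤, f: ⊤}
Applying B4's transfer function to that IN value gives OUT[B4] (row B4 above).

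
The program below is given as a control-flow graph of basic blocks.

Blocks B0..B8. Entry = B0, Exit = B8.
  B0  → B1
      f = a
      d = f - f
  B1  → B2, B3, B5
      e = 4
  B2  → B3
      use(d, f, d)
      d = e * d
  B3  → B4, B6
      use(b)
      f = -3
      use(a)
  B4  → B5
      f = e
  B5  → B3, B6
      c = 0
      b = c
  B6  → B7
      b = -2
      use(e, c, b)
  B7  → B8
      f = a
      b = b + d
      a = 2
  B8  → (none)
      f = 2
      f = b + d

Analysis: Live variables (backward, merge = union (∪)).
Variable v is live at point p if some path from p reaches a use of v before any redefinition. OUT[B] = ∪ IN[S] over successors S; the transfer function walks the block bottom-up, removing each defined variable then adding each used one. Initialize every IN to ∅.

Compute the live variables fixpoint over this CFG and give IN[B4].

Answer: {a, d, e}

Trace:
Fixpoint table:
  B0: | IN={a, b, c} | OUT={a, b, c, d, f}
  B1: | IN={a, b, c, d, f} | OUT={a, b, c, d, e, f}
  B2: | IN={a, b, c, d, e, f} | OUT={a, b, c, d, e}
  B3: | IN={a, b, c, d, e} | OUT={a, c, d, e}
  B4: | IN={a, d, e} | OUT={a, d, e}
  B5: | IN={a, d, e} | OUT={a, b, c, d, e}
  B6: | IN={a, c, d, e} | OUT={a, b, d}
  B7: | IN={a, b, d} | OUT={b, d}
  B8: | IN={b, d} | OUT={}

Merge at B4: OUT[B4] = IN[B5] = {a, d, e}
Applying B4's transfer function to that OUT value gives IN[B4] (row B4 above).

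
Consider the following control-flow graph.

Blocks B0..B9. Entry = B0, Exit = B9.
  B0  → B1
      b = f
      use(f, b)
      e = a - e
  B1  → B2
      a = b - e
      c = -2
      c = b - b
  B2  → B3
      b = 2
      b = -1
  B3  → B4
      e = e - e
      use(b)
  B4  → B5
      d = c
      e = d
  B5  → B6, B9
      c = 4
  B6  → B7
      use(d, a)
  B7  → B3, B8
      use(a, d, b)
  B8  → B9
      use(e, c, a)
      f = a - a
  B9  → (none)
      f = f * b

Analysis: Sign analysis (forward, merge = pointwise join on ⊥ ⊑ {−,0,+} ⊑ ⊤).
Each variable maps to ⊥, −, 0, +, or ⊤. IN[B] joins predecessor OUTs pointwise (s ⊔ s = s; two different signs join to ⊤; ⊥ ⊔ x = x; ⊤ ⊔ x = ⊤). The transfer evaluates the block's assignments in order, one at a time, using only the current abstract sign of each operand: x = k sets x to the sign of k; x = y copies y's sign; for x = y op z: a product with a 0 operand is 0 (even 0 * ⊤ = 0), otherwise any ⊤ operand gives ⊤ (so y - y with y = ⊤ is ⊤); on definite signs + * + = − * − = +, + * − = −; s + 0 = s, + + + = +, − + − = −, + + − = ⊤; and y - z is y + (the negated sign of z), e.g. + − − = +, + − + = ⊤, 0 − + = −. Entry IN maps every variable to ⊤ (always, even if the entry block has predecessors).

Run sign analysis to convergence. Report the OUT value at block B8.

Answer: {a: ⊤, b: -, c: +, d: ⊤, e: ⊤, f: ⊤}

Derivation:
Per-block solution:
  B0: | IN=(all ⊤) | OUT=(all ⊤)
  B1: | IN=(all ⊤) | OUT=(all ⊤)
  B2: | IN=(all ⊤) | OUT={b:-; rest ⊤}
  B3: | IN={b:-; rest ⊤} | OUT={b:-; rest ⊤}
  B4: | IN={b:-; rest ⊤} | OUT={b:-; rest ⊤}
  B5: | IN={b:-; rest ⊤} | OUT={b:-, c:+; rest ⊤}
  B6: | IN={b:-, c:+; rest ⊤} | OUT={b:-, c:+; rest ⊤}
  B7: | IN={b:-, c:+; rest ⊤} | OUT={b:-, c:+; rest ⊤}
  B8: | IN={b:-, c:+; rest ⊤} | OUT={b:-, c:+; rest ⊤}
  B9: | IN={b:-, c:+; rest ⊤} | OUT={b:-, c:+; rest ⊤}

Merge at B8: IN[B8] = OUT[B7] = {a: ⊤, b: -, c: +, d: ⊤, e: ⊤, f: ⊤}
Applying B8's transfer function to that IN value gives OUT[B8] (row B8 above).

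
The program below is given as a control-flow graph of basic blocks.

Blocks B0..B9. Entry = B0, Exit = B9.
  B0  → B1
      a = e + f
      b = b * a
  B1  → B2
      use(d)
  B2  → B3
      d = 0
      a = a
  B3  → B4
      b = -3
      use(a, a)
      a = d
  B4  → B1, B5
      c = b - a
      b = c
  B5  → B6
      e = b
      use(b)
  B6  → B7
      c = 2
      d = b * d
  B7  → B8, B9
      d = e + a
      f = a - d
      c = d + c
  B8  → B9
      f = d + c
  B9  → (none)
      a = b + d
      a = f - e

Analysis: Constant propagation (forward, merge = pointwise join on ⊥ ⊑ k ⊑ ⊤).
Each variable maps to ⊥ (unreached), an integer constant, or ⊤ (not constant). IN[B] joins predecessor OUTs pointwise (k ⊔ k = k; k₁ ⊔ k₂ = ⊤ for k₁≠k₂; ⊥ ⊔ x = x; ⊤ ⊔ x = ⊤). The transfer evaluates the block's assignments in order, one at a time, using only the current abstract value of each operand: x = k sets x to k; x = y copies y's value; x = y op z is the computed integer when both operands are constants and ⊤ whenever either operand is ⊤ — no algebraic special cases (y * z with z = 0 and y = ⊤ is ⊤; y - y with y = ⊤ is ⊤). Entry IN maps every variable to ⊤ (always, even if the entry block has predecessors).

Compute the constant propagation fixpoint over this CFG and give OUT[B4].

Converged values:
  B0: | IN=(all ⊤) | OUT=(all ⊤)
  B1: | IN=(all ⊤) | OUT=(all ⊤)
  B2: | IN=(all ⊤) | OUT={d:0; rest ⊤}
  B3: | IN={d:0; rest ⊤} | OUT={a:0, b:-3, d:0; rest ⊤}
  B4: | IN={a:0, b:-3, d:0; rest ⊤} | OUT={a:0, b:-3, c:-3, d:0; rest ⊤}
  B5: | IN={a:0, b:-3, c:-3, d:0; rest ⊤} | OUT={a:0, b:-3, c:-3, d:0, e:-3; rest ⊤}
  B6: | IN={a:0, b:-3, c:-3, d:0, e:-3; rest ⊤} | OUT={a:0, b:-3, c:2, d:0, e:-3; rest ⊤}
  B7: | IN={a:0, b:-3, c:2, d:0, e:-3; rest ⊤} | OUT={a:0, b:-3, c:-1, d:-3, e:-3, f:3; rest ⊤}
  B8: | IN={a:0, b:-3, c:-1, d:-3, e:-3, f:3; rest ⊤} | OUT={a:0, b:-3, c:-1, d:-3, e:-3, f:-4; rest ⊤}
  B9: | IN={a:0, b:-3, c:-1, d:-3, e:-3; rest ⊤} | OUT={b:-3, c:-1, d:-3, e:-3; rest ⊤}

Merge at B4: IN[B4] = OUT[B3] = {a: 0, b: -3, c: ⊤, d: 0, e: ⊤, f: ⊤}
Applying B4's transfer function to that IN value gives OUT[B4] (row B4 above).

Answer: {a: 0, b: -3, c: -3, d: 0, e: ⊤, f: ⊤}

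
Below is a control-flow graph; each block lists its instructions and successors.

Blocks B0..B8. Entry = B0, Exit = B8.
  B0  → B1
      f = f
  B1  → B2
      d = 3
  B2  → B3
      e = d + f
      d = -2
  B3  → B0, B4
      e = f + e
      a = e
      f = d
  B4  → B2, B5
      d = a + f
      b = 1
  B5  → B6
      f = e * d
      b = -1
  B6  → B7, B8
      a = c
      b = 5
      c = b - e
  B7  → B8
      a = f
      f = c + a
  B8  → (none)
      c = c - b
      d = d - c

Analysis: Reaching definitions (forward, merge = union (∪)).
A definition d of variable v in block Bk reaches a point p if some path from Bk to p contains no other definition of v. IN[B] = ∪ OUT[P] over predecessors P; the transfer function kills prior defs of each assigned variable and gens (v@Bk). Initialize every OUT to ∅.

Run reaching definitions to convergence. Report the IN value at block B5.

Converged values:
  B0:   IN={a@B3, b@B4, d@B2, e@B3, f@B3}   OUT={a@B3, b@B4, d@B2, e@B3, f@B0}
  B1:   IN={a@B3, b@B4, d@B2, e@B3, f@B0}   OUT={a@B3, b@B4, d@B1, e@B3, f@B0}
  B2:   IN={a@B3, b@B4, d@B1, d@B4, e@B3, f@B0, f@B3}   OUT={a@B3, b@B4, d@B2, e@B2, f@B0, f@B3}
  B3:   IN={a@B3, b@B4, d@B2, e@B2, f@B0, f@B3}   OUT={a@B3, b@B4, d@B2, e@B3, f@B3}
  B4:   IN={a@B3, b@B4, d@B2, e@B3, f@B3}   OUT={a@B3, b@B4, d@B4, e@B3, f@B3}
  B5:   IN={a@B3, b@B4, d@B4, e@B3, f@B3}   OUT={a@B3, b@B5, d@B4, e@B3, f@B5}
  B6:   IN={a@B3, b@B5, d@B4, e@B3, f@B5}   OUT={a@B6, b@B6, c@B6, d@B4, e@B3, f@B5}
  B7:   IN={a@B6, b@B6, c@B6, d@B4, e@B3, f@B5}   OUT={a@B7, b@B6, c@B6, d@B4, e@B3, f@B7}
  B8:   IN={a@B6, a@B7, b@B6, c@B6, d@B4, e@B3, f@B5, f@B7}   OUT={a@B6, a@B7, b@B6, c@B8, d@B8, e@B3, f@B5, f@B7}

Merge at B5: IN[B5] = OUT[B4] = {a@B3, b@B4, d@B4, e@B3, f@B3}

Answer: {a@B3, b@B4, d@B4, e@B3, f@B3}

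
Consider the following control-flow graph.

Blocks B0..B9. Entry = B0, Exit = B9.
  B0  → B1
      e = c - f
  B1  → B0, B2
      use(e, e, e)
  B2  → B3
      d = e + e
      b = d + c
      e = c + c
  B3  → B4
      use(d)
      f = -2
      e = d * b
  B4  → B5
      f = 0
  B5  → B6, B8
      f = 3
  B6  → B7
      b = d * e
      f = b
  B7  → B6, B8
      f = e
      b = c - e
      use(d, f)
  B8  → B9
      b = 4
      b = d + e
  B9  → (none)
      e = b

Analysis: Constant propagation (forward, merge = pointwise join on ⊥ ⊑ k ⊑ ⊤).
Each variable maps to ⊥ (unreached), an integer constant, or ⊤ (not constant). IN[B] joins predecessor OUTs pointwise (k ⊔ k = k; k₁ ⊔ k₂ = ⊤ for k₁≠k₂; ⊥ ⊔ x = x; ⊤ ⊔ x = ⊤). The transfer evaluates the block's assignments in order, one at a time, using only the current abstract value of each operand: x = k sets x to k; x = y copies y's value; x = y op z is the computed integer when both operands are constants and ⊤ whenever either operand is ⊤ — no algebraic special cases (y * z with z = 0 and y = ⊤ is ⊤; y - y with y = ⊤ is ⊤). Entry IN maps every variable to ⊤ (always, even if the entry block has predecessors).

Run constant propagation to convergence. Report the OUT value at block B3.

Converged values:
  B0:   IN=(all ⊤)   OUT=(all ⊤)
  B1:   IN=(all ⊤)   OUT=(all ⊤)
  B2:   IN=(all ⊤)   OUT=(all ⊤)
  B3:   IN=(all ⊤)   OUT={f:-2; rest ⊤}
  B4:   IN={f:-2; rest ⊤}   OUT={f:0; rest ⊤}
  B5:   IN={f:0; rest ⊤}   OUT={f:3; rest ⊤}
  B6:   IN=(all ⊤)   OUT=(all ⊤)
  B7:   IN=(all ⊤)   OUT=(all ⊤)
  B8:   IN=(all ⊤)   OUT=(all ⊤)
  B9:   IN=(all ⊤)   OUT=(all ⊤)

Merge at B3: IN[B3] = OUT[B2] = {a: ⊤, b: ⊤, c: ⊤, d: ⊤, e: ⊤, f: ⊤}
Applying B3's transfer function to that IN value gives OUT[B3] (row B3 above).

Answer: {a: ⊤, b: ⊤, c: ⊤, d: ⊤, e: ⊤, f: -2}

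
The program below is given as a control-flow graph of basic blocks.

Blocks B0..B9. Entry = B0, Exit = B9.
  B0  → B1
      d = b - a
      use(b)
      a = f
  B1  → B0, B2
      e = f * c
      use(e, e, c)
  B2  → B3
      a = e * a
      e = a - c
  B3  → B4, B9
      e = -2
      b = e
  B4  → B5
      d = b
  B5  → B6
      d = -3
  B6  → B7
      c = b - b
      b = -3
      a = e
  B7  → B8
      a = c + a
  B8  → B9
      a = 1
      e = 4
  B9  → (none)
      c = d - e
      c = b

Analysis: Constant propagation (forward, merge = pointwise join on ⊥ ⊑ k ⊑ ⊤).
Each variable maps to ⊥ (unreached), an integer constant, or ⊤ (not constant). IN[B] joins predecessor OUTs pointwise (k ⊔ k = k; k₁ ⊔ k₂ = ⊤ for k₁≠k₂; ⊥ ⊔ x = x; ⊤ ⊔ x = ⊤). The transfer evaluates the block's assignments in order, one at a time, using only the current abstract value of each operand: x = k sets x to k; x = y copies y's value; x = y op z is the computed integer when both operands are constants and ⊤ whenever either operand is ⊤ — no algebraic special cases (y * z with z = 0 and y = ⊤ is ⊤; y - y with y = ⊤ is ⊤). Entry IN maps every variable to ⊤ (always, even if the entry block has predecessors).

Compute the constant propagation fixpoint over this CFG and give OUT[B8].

Answer: {a: 1, b: -3, c: 0, d: -3, e: 4, f: ⊤}

Derivation:
Fixpoint table:
  B0: | IN=(all ⊤) | OUT=(all ⊤)
  B1: | IN=(all ⊤) | OUT=(all ⊤)
  B2: | IN=(all ⊤) | OUT=(all ⊤)
  B3: | IN=(all ⊤) | OUT={b:-2, e:-2; rest ⊤}
  B4: | IN={b:-2, e:-2; rest ⊤} | OUT={b:-2, d:-2, e:-2; rest ⊤}
  B5: | IN={b:-2, d:-2, e:-2; rest ⊤} | OUT={b:-2, d:-3, e:-2; rest ⊤}
  B6: | IN={b:-2, d:-3, e:-2; rest ⊤} | OUT={a:-2, b:-3, c:0, d:-3, e:-2; rest ⊤}
  B7: | IN={a:-2, b:-3, c:0, d:-3, e:-2; rest ⊤} | OUT={a:-2, b:-3, c:0, d:-3, e:-2; rest ⊤}
  B8: | IN={a:-2, b:-3, c:0, d:-3, e:-2; rest ⊤} | OUT={a:1, b:-3, c:0, d:-3, e:4; rest ⊤}
  B9: | IN=(all ⊤) | OUT=(all ⊤)

Merge at B8: IN[B8] = OUT[B7] = {a: -2, b: -3, c: 0, d: -3, e: -2, f: ⊤}
Applying B8's transfer function to that IN value gives OUT[B8] (row B8 above).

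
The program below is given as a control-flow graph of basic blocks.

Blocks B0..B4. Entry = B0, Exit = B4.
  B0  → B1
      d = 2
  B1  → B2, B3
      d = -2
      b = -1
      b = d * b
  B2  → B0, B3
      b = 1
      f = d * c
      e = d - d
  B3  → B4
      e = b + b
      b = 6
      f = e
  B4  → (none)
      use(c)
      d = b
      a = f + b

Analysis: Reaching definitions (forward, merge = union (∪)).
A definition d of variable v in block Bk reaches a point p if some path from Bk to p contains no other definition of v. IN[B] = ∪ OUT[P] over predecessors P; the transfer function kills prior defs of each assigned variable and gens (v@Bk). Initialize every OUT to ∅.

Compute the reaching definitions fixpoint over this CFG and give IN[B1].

Converged values:
  B0: | IN={b@B2, d@B1, e@B2, f@B2} | OUT={b@B2, d@B0, e@B2, f@B2}
  B1: | IN={b@B2, d@B0, e@B2, f@B2} | OUT={b@B1, d@B1, e@B2, f@B2}
  B2: | IN={b@B1, d@B1, e@B2, f@B2} | OUT={b@B2, d@B1, e@B2, f@B2}
  B3: | IN={b@B1, b@B2, d@B1, e@B2, f@B2} | OUT={b@B3, d@B1, e@B3, f@B3}
  B4: | IN={b@B3, d@B1, e@B3, f@B3} | OUT={a@B4, b@B3, d@B4, e@B3, f@B3}

Merge at B1: IN[B1] = OUT[B0] = {b@B2, d@B0, e@B2, f@B2}

Answer: {b@B2, d@B0, e@B2, f@B2}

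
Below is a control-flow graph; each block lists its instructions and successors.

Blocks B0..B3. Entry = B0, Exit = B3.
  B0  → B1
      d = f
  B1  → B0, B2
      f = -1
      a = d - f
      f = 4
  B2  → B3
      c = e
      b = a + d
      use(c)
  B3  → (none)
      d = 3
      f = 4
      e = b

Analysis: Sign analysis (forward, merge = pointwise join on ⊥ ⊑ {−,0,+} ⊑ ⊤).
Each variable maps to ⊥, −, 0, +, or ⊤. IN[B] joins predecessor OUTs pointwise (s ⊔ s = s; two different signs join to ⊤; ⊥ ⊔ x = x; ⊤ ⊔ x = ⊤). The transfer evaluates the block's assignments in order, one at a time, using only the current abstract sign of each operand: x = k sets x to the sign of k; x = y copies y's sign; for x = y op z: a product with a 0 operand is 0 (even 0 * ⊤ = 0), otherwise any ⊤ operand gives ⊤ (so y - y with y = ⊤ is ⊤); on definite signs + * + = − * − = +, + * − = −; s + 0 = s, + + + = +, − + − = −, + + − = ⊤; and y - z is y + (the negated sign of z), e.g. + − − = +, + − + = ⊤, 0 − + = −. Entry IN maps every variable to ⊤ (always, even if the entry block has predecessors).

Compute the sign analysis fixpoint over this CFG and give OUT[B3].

Converged values:
  B0: | IN=(all ⊤) | OUT=(all ⊤)
  B1: | IN=(all ⊤) | OUT={f:+; rest ⊤}
  B2: | IN={f:+; rest ⊤} | OUT={f:+; rest ⊤}
  B3: | IN={f:+; rest ⊤} | OUT={d:+, f:+; rest ⊤}

Merge at B3: IN[B3] = OUT[B2] = {a: ⊤, b: ⊤, c: ⊤, d: ⊤, e: ⊤, f: +}
Applying B3's transfer function to that IN value gives OUT[B3] (row B3 above).

Answer: {a: ⊤, b: ⊤, c: ⊤, d: +, e: ⊤, f: +}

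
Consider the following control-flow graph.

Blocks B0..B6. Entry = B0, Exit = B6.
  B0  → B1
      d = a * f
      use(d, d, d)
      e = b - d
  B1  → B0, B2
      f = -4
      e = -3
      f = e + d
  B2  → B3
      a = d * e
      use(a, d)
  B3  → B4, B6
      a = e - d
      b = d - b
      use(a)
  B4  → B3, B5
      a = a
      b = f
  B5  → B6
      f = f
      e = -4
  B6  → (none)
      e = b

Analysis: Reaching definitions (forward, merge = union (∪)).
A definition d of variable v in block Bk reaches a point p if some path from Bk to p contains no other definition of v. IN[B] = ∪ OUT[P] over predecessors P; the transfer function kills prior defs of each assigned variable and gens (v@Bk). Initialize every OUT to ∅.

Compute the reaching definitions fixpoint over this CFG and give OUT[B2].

Converged values:
  B0:  IN={d@B0, e@B1, f@B1}  OUT={d@B0, e@B0, f@B1}
  B1:  IN={d@B0, e@B0, f@B1}  OUT={d@B0, e@B1, f@B1}
  B2:  IN={d@B0, e@B1, f@B1}  OUT={a@B2, d@B0, e@B1, f@B1}
  B3:  IN={a@B2, a@B4, b@B4, d@B0, e@B1, f@B1}  OUT={a@B3, b@B3, d@B0, e@B1, f@B1}
  B4:  IN={a@B3, b@B3, d@B0, e@B1, f@B1}  OUT={a@B4, b@B4, d@B0, e@B1, f@B1}
  B5:  IN={a@B4, b@B4, d@B0, e@B1, f@B1}  OUT={a@B4, b@B4, d@B0, e@B5, f@B5}
  B6:  IN={a@B3, a@B4, b@B3, b@B4, d@B0, e@B1, e@B5, f@B1, f@B5}  OUT={a@B3, a@B4, b@B3, b@B4, d@B0, e@B6, f@B1, f@B5}

Merge at B2: IN[B2] = OUT[B1] = {d@B0, e@B1, f@B1}
Applying B2's transfer function to that IN value gives OUT[B2] (row B2 above).

Answer: {a@B2, d@B0, e@B1, f@B1}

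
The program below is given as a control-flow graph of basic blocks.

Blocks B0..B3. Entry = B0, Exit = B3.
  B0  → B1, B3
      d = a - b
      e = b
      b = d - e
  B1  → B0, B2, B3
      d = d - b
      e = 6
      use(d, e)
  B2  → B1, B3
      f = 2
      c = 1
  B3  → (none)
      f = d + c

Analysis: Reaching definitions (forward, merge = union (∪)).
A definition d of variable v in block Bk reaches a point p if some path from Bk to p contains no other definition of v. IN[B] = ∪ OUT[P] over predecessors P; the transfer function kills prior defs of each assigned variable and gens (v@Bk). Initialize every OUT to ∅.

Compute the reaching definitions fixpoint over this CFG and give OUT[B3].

Answer: {b@B0, c@B2, d@B0, d@B1, e@B0, e@B1, f@B3}

Working:
Fixpoint table:
  B0:   IN={b@B0, c@B2, d@B1, e@B1, f@B2}   OUT={b@B0, c@B2, d@B0, e@B0, f@B2}
  B1:   IN={b@B0, c@B2, d@B0, d@B1, e@B0, e@B1, f@B2}   OUT={b@B0, c@B2, d@B1, e@B1, f@B2}
  B2:   IN={b@B0, c@B2, d@B1, e@B1, f@B2}   OUT={b@B0, c@B2, d@B1, e@B1, f@B2}
  B3:   IN={b@B0, c@B2, d@B0, d@B1, e@B0, e@B1, f@B2}   OUT={b@B0, c@B2, d@B0, d@B1, e@B0, e@B1, f@B3}

Merge at B3: IN[B3] = OUT[B0] ⊔ OUT[B1] ⊔ OUT[B2] = {b@B0, c@B2, d@B0, d@B1, e@B0, e@B1, f@B2}
Applying B3's transfer function to that IN value gives OUT[B3] (row B3 above).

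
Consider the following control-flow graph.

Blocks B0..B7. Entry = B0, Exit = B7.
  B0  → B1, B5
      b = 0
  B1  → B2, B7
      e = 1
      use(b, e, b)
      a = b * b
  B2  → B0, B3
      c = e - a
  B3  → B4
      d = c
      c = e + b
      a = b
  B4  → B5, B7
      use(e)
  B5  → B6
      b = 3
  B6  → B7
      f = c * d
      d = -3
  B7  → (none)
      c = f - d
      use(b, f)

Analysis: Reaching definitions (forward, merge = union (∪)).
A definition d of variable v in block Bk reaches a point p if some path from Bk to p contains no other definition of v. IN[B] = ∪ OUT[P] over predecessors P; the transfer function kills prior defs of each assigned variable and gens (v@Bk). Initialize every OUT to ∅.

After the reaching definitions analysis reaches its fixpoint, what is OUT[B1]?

Answer: {a@B1, b@B0, c@B2, e@B1}

Working:
Converged values:
  B0:  IN={a@B1, b@B0, c@B2, e@B1}  OUT={a@B1, b@B0, c@B2, e@B1}
  B1:  IN={a@B1, b@B0, c@B2, e@B1}  OUT={a@B1, b@B0, c@B2, e@B1}
  B2:  IN={a@B1, b@B0, c@B2, e@B1}  OUT={a@B1, b@B0, c@B2, e@B1}
  B3:  IN={a@B1, b@B0, c@B2, e@B1}  OUT={a@B3, b@B0, c@B3, d@B3, e@B1}
  B4:  IN={a@B3, b@B0, c@B3, d@B3, e@B1}  OUT={a@B3, b@B0, c@B3, d@B3, e@B1}
  B5:  IN={a@B1, a@B3, b@B0, c@B2, c@B3, d@B3, e@B1}  OUT={a@B1, a@B3, b@B5, c@B2, c@B3, d@B3, e@B1}
  B6:  IN={a@B1, a@B3, b@B5, c@B2, c@B3, d@B3, e@B1}  OUT={a@B1, a@B3, b@B5, c@B2, c@B3, d@B6, e@B1, f@B6}
  B7:  IN={a@B1, a@B3, b@B0, b@B5, c@B2, c@B3, d@B3, d@B6, e@B1, f@B6}  OUT={a@B1, a@B3, b@B0, b@B5, c@B7, d@B3, d@B6, e@B1, f@B6}

Merge at B1: IN[B1] = OUT[B0] = {a@B1, b@B0, c@B2, e@B1}
Applying B1's transfer function to that IN value gives OUT[B1] (row B1 above).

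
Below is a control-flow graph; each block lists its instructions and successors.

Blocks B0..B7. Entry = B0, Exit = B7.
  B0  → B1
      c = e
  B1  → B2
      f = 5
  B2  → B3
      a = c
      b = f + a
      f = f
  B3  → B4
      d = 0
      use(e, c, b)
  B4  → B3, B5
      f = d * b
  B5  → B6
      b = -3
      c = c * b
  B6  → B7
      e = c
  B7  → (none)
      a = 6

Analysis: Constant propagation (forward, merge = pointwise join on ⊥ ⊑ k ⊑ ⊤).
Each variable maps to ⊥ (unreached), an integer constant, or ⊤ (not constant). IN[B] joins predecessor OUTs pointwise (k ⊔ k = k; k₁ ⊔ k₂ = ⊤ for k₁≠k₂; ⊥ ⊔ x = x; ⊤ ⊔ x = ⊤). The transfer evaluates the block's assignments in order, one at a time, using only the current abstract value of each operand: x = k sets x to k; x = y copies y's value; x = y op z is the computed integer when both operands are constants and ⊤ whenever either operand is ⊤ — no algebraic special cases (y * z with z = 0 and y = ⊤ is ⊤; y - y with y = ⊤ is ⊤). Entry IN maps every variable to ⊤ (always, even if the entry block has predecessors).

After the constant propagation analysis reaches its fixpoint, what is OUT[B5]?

Answer: {a: ⊤, b: -3, c: ⊤, d: 0, e: ⊤, f: ⊤}

Trace:
Converged values:
  B0:   IN=(all ⊤)   OUT=(all ⊤)
  B1:   IN=(all ⊤)   OUT={f:5; rest ⊤}
  B2:   IN={f:5; rest ⊤}   OUT={f:5; rest ⊤}
  B3:   IN=(all ⊤)   OUT={d:0; rest ⊤}
  B4:   IN={d:0; rest ⊤}   OUT={d:0; rest ⊤}
  B5:   IN={d:0; rest ⊤}   OUT={b:-3, d:0; rest ⊤}
  B6:   IN={b:-3, d:0; rest ⊤}   OUT={b:-3, d:0; rest ⊤}
  B7:   IN={b:-3, d:0; rest ⊤}   OUT={a:6, b:-3, d:0; rest ⊤}

Merge at B5: IN[B5] = OUT[B4] = {a: ⊤, b: ⊤, c: ⊤, d: 0, e: ⊤, f: ⊤}
Applying B5's transfer function to that IN value gives OUT[B5] (row B5 above).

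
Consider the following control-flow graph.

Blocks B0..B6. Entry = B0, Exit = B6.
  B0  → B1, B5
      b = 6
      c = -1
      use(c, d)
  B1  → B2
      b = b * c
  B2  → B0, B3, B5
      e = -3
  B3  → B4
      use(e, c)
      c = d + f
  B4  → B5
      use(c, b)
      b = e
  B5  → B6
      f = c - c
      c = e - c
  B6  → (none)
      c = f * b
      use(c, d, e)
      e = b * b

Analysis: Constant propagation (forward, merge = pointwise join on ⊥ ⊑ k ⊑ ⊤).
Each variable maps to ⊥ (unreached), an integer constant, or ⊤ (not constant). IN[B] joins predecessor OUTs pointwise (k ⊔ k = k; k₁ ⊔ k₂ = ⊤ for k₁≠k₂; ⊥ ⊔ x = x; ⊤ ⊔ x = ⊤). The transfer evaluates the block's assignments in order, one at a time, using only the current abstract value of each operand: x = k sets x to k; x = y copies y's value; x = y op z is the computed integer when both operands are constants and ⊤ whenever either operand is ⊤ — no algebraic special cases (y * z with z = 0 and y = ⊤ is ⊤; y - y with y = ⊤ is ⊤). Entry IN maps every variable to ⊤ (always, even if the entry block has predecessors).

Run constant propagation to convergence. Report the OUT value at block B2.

Per-block solution:
  B0:   IN=(all ⊤)   OUT={b:6, c:-1; rest ⊤}
  B1:   IN={b:6, c:-1; rest ⊤}   OUT={b:-6, c:-1; rest ⊤}
  B2:   IN={b:-6, c:-1; rest ⊤}   OUT={b:-6, c:-1, e:-3; rest ⊤}
  B3:   IN={b:-6, c:-1, e:-3; rest ⊤}   OUT={b:-6, e:-3; rest ⊤}
  B4:   IN={b:-6, e:-3; rest ⊤}   OUT={b:-3, e:-3; rest ⊤}
  B5:   IN=(all ⊤)   OUT=(all ⊤)
  B6:   IN=(all ⊤)   OUT=(all ⊤)

Merge at B2: IN[B2] = OUT[B1] = {a: ⊤, b: -6, c: -1, d: ⊤, e: ⊤, f: ⊤}
Applying B2's transfer function to that IN value gives OUT[B2] (row B2 above).

Answer: {a: ⊤, b: -6, c: -1, d: ⊤, e: -3, f: ⊤}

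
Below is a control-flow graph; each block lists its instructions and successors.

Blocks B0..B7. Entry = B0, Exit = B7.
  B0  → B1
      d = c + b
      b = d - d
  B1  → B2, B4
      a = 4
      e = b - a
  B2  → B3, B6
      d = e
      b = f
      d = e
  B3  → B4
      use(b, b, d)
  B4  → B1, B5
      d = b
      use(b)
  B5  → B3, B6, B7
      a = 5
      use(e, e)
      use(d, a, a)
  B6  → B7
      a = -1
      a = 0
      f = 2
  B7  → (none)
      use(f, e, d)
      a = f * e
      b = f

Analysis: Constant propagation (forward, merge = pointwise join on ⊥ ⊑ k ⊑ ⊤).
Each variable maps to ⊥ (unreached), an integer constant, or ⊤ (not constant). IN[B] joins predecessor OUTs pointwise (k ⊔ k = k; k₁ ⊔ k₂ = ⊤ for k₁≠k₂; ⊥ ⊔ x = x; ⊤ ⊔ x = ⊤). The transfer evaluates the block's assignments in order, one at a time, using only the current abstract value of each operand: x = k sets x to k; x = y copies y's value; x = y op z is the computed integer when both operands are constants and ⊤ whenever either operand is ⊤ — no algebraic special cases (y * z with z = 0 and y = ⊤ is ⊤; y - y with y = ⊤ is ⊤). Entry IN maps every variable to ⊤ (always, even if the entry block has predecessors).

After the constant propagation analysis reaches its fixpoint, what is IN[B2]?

Fixpoint table:
  B0:   IN=(all ⊤)   OUT=(all ⊤)
  B1:   IN=(all ⊤)   OUT={a:4; rest ⊤}
  B2:   IN={a:4; rest ⊤}   OUT={a:4; rest ⊤}
  B3:   IN=(all ⊤)   OUT=(all ⊤)
  B4:   IN=(all ⊤)   OUT=(all ⊤)
  B5:   IN=(all ⊤)   OUT={a:5; rest ⊤}
  B6:   IN=(all ⊤)   OUT={a:0, f:2; rest ⊤}
  B7:   IN=(all ⊤)   OUT=(all ⊤)

Merge at B2: IN[B2] = OUT[B1] = {a: 4, b: ⊤, c: ⊤, d: ⊤, e: ⊤, f: ⊤}

Answer: {a: 4, b: ⊤, c: ⊤, d: ⊤, e: ⊤, f: ⊤}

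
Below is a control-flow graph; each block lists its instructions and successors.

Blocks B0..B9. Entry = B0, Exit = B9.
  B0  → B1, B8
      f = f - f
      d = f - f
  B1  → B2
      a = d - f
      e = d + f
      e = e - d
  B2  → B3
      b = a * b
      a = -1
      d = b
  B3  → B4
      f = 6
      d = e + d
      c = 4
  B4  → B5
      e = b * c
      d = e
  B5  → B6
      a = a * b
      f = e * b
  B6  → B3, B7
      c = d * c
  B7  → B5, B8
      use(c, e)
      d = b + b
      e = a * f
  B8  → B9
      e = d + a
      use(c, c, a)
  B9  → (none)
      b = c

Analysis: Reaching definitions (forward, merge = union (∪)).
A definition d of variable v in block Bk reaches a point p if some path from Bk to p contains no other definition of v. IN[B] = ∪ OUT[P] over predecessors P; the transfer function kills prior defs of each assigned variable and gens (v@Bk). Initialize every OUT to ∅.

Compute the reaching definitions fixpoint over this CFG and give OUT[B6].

Answer: {a@B5, b@B2, c@B6, d@B4, d@B7, e@B4, e@B7, f@B5}

Derivation:
Converged values:
  B0:  IN={}  OUT={d@B0, f@B0}
  B1:  IN={d@B0, f@B0}  OUT={a@B1, d@B0, e@B1, f@B0}
  B2:  IN={a@B1, d@B0, e@B1, f@B0}  OUT={a@B2, b@B2, d@B2, e@B1, f@B0}
  B3:  IN={a@B2, a@B5, b@B2, c@B6, d@B2, d@B4, d@B7, e@B1, e@B4, e@B7, f@B0, f@B5}  OUT={a@B2, a@B5, b@B2, c@B3, d@B3, e@B1, e@B4, e@B7, f@B3}
  B4:  IN={a@B2, a@B5, b@B2, c@B3, d@B3, e@B1, e@B4, e@B7, f@B3}  OUT={a@B2, a@B5, b@B2, c@B3, d@B4, e@B4, f@B3}
  B5:  IN={a@B2, a@B5, b@B2, c@B3, c@B6, d@B4, d@B7, e@B4, e@B7, f@B3, f@B5}  OUT={a@B5, b@B2, c@B3, c@B6, d@B4, d@B7, e@B4, e@B7, f@B5}
  B6:  IN={a@B5, b@B2, c@B3, c@B6, d@B4, d@B7, e@B4, e@B7, f@B5}  OUT={a@B5, b@B2, c@B6, d@B4, d@B7, e@B4, e@B7, f@B5}
  B7:  IN={a@B5, b@B2, c@B6, d@B4, d@B7, e@B4, e@B7, f@B5}  OUT={a@B5, b@B2, c@B6, d@B7, e@B7, f@B5}
  B8:  IN={a@B5, b@B2, c@B6, d@B0, d@B7, e@B7, f@B0, f@B5}  OUT={a@B5, b@B2, c@B6, d@B0, d@B7, e@B8, f@B0, f@B5}
  B9:  IN={a@B5, b@B2, c@B6, d@B0, d@B7, e@B8, f@B0, f@B5}  OUT={a@B5, b@B9, c@B6, d@B0, d@B7, e@B8, f@B0, f@B5}

Merge at B6: IN[B6] = OUT[B5] = {a@B5, b@B2, c@B3, c@B6, d@B4, d@B7, e@B4, e@B7, f@B5}
Applying B6's transfer function to that IN value gives OUT[B6] (row B6 above).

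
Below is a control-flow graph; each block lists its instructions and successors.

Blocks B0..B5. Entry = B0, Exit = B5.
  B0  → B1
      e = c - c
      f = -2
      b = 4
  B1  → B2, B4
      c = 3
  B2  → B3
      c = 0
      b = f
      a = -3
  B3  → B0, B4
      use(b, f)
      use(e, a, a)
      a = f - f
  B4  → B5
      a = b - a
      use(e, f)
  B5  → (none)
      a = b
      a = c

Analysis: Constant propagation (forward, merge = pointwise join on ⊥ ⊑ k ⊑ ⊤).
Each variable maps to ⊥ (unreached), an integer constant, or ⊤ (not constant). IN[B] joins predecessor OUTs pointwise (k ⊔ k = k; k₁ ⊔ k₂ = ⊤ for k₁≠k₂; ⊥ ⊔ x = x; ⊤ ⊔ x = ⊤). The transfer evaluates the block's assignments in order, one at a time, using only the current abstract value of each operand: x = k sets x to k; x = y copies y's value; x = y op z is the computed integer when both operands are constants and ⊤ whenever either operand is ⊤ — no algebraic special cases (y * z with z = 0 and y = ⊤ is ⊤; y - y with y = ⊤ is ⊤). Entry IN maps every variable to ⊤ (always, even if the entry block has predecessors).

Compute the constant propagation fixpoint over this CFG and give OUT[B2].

Per-block solution:
  B0: | IN=(all ⊤) | OUT={b:4, f:-2; rest ⊤}
  B1: | IN={b:4, f:-2; rest ⊤} | OUT={b:4, c:3, f:-2; rest ⊤}
  B2: | IN={b:4, c:3, f:-2; rest ⊤} | OUT={a:-3, b:-2, c:0, f:-2; rest ⊤}
  B3: | IN={a:-3, b:-2, c:0, f:-2; rest ⊤} | OUT={a:0, b:-2, c:0, f:-2; rest ⊤}
  B4: | IN={f:-2; rest ⊤} | OUT={f:-2; rest ⊤}
  B5: | IN={f:-2; rest ⊤} | OUT={f:-2; rest ⊤}

Merge at B2: IN[B2] = OUT[B1] = {a: ⊤, b: 4, c: 3, d: ⊤, e: ⊤, f: -2}
Applying B2's transfer function to that IN value gives OUT[B2] (row B2 above).

Answer: {a: -3, b: -2, c: 0, d: ⊤, e: ⊤, f: -2}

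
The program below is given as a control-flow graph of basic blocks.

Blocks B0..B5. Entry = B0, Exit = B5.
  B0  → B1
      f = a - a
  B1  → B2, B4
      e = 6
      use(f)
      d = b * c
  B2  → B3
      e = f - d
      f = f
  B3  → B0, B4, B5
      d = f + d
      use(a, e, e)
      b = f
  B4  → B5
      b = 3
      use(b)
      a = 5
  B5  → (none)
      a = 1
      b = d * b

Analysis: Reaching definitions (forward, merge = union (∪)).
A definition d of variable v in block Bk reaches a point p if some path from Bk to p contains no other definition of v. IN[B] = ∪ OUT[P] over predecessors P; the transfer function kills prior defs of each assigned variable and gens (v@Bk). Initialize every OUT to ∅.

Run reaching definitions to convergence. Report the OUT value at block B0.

Answer: {b@B3, d@B3, e@B2, f@B0}

Derivation:
Converged values:
  B0:  IN={b@B3, d@B3, e@B2, f@B2}  OUT={b@B3, d@B3, e@B2, f@B0}
  B1:  IN={b@B3, d@B3, e@B2, f@B0}  OUT={b@B3, d@B1, e@B1, f@B0}
  B2:  IN={b@B3, d@B1, e@B1, f@B0}  OUT={b@B3, d@B1, e@B2, f@B2}
  B3:  IN={b@B3, d@B1, e@B2, f@B2}  OUT={b@B3, d@B3, e@B2, f@B2}
  B4:  IN={b@B3, d@B1, d@B3, e@B1, e@B2, f@B0, f@B2}  OUT={a@B4, b@B4, d@B1, d@B3, e@B1, e@B2, f@B0, f@B2}
  B5:  IN={a@B4, b@B3, b@B4, d@B1, d@B3, e@B1, e@B2, f@B0, f@B2}  OUT={a@B5, b@B5, d@B1, d@B3, e@B1, e@B2, f@B0, f@B2}

Merge at B0 (entry node, so the boundary value {} is joined with the incoming edge(s)): IN[B0] = {} ⊔ OUT[B3] = {b@B3, d@B3, e@B2, f@B2}
Applying B0's transfer function to that IN value gives OUT[B0] (row B0 above).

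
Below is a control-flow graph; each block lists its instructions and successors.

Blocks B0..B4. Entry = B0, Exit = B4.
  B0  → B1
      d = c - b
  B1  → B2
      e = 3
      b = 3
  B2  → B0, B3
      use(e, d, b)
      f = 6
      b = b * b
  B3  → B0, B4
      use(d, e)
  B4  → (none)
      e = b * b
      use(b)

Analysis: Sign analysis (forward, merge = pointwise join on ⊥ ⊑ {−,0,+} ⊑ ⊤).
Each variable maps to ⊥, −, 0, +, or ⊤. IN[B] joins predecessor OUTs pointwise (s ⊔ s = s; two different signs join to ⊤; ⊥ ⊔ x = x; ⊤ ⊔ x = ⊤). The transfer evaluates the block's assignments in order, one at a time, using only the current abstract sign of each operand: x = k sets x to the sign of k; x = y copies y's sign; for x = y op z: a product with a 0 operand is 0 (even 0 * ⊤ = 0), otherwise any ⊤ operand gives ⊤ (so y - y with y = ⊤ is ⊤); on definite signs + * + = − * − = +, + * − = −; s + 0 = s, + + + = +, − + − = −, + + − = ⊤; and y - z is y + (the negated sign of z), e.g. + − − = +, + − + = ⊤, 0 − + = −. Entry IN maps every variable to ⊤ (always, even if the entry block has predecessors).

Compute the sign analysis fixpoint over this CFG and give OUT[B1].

Answer: {a: ⊤, b: +, c: ⊤, d: ⊤, e: +, f: ⊤}

Derivation:
Fixpoint table:
  B0:  IN=(all ⊤)  OUT=(all ⊤)
  B1:  IN=(all ⊤)  OUT={b:+, e:+; rest ⊤}
  B2:  IN={b:+, e:+; rest ⊤}  OUT={b:+, e:+, f:+; rest ⊤}
  B3:  IN={b:+, e:+, f:+; rest ⊤}  OUT={b:+, e:+, f:+; rest ⊤}
  B4:  IN={b:+, e:+, f:+; rest ⊤}  OUT={b:+, e:+, f:+; rest ⊤}

Merge at B1: IN[B1] = OUT[B0] = {a: ⊤, b: ⊤, c: ⊤, d: ⊤, e: ⊤, f: ⊤}
Applying B1's transfer function to that IN value gives OUT[B1] (row B1 above).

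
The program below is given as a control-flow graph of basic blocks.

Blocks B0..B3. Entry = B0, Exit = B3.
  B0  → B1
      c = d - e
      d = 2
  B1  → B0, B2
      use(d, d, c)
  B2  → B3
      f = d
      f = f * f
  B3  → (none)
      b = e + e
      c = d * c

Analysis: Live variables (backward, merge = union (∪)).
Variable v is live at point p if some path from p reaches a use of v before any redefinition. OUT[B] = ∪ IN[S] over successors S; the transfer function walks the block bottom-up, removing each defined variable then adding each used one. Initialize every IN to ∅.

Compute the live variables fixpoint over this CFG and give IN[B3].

Converged values:
  B0:  IN={d, e}  OUT={c, d, e}
  B1:  IN={c, d, e}  OUT={c, d, e}
  B2:  IN={c, d, e}  OUT={c, d, e}
  B3:  IN={c, d, e}  OUT={}

B3 is the boundary node: OUT[B3] = {}
Applying B3's transfer function to that OUT value gives IN[B3] (row B3 above).

Answer: {c, d, e}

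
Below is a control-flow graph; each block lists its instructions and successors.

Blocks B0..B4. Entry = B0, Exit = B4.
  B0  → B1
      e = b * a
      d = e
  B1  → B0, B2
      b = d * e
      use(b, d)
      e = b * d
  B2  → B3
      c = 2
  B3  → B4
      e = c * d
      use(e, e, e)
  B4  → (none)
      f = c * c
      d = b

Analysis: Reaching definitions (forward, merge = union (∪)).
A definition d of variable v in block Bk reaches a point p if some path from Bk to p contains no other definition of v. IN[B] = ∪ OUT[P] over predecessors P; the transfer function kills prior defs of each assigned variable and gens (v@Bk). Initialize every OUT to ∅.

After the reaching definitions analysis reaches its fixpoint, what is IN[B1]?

Converged values:
  B0:  IN={b@B1, d@B0, e@B1}  OUT={b@B1, d@B0, e@B0}
  B1:  IN={b@B1, d@B0, e@B0}  OUT={b@B1, d@B0, e@B1}
  B2:  IN={b@B1, d@B0, e@B1}  OUT={b@B1, c@B2, d@B0, e@B1}
  B3:  IN={b@B1, c@B2, d@B0, e@B1}  OUT={b@B1, c@B2, d@B0, e@B3}
  B4:  IN={b@B1, c@B2, d@B0, e@B3}  OUT={b@B1, c@B2, d@B4, e@B3, f@B4}

Merge at B1: IN[B1] = OUT[B0] = {b@B1, d@B0, e@B0}

Answer: {b@B1, d@B0, e@B0}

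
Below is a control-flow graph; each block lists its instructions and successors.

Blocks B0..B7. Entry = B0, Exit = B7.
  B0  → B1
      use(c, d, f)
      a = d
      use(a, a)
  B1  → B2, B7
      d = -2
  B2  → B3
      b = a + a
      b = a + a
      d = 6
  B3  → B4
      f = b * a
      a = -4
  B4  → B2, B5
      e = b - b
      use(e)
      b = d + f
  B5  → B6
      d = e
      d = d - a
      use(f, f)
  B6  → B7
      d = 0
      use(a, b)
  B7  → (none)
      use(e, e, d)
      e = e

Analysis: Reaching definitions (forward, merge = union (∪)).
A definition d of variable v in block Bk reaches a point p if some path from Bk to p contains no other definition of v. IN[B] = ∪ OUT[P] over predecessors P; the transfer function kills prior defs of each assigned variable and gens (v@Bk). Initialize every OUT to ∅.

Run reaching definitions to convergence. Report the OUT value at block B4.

Converged values:
  B0:   IN={}   OUT={a@B0}
  B1:   IN={a@B0}   OUT={a@B0, d@B1}
  B2:   IN={a@B0, a@B3, b@B4, d@B1, d@B2, e@B4, f@B3}   OUT={a@B0, a@B3, b@B2, d@B2, e@B4, f@B3}
  B3:   IN={a@B0, a@B3, b@B2, d@B2, e@B4, f@B3}   OUT={a@B3, b@B2, d@B2, e@B4, f@B3}
  B4:   IN={a@B3, b@B2, d@B2, e@B4, f@B3}   OUT={a@B3, b@B4, d@B2, e@B4, f@B3}
  B5:   IN={a@B3, b@B4, d@B2, e@B4, f@B3}   OUT={a@B3, b@B4, d@B5, e@B4, f@B3}
  B6:   IN={a@B3, b@B4, d@B5, e@B4, f@B3}   OUT={a@B3, b@B4, d@B6, e@B4, f@B3}
  B7:   IN={a@B0, a@B3, b@B4, d@B1, d@B6, e@B4, f@B3}   OUT={a@B0, a@B3, b@B4, d@B1, d@B6, e@B7, f@B3}

Merge at B4: IN[B4] = OUT[B3] = {a@B3, b@B2, d@B2, e@B4, f@B3}
Applying B4's transfer function to that IN value gives OUT[B4] (row B4 above).

Answer: {a@B3, b@B4, d@B2, e@B4, f@B3}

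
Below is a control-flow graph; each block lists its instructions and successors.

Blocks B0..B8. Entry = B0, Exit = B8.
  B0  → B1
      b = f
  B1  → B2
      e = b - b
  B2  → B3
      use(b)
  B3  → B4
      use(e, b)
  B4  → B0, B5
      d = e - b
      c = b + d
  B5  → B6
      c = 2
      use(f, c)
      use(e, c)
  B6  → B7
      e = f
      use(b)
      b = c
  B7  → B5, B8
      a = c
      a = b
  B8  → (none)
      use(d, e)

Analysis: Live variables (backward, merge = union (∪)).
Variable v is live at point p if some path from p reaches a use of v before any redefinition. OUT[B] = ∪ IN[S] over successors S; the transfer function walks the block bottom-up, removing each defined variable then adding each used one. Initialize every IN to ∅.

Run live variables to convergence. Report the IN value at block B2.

Fixpoint table:
  B0:   IN={f}   OUT={b, f}
  B1:   IN={b, f}   OUT={b, e, f}
  B2:   IN={b, e, f}   OUT={b, e, f}
  B3:   IN={b, e, f}   OUT={b, e, f}
  B4:   IN={b, e, f}   OUT={b, d, e, f}
  B5:   IN={b, d, e, f}   OUT={b, c, d, f}
  B6:   IN={b, c, d, f}   OUT={b, c, d, e, f}
  B7:   IN={b, c, d, e, f}   OUT={b, d, e, f}
  B8:   IN={d, e}   OUT={}

Merge at B2: OUT[B2] = IN[B3] = {b, e, f}
Applying B2's transfer function to that OUT value gives IN[B2] (row B2 above).

Answer: {b, e, f}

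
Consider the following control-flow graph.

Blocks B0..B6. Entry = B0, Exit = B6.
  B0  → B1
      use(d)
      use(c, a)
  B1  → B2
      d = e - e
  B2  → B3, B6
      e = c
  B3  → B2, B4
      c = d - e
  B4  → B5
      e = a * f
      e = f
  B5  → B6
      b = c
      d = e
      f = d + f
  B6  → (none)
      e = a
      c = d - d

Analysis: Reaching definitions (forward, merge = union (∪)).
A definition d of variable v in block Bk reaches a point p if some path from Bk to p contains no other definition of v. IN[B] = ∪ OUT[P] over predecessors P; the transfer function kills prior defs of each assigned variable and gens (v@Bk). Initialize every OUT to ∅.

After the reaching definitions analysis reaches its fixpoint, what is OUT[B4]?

Per-block solution:
  B0:   IN={}   OUT={}
  B1:   IN={}   OUT={d@B1}
  B2:   IN={c@B3, d@B1, e@B2}   OUT={c@B3, d@B1, e@B2}
  B3:   IN={c@B3, d@B1, e@B2}   OUT={c@B3, d@B1, e@B2}
  B4:   IN={c@B3, d@B1, e@B2}   OUT={c@B3, d@B1, e@B4}
  B5:   IN={c@B3, d@B1, e@B4}   OUT={b@B5, c@B3, d@B5, e@B4, f@B5}
  B6:   IN={b@B5, c@B3, d@B1, d@B5, e@B2, e@B4, f@B5}   OUT={b@B5, c@B6, d@B1, d@B5, e@B6, f@B5}

Merge at B4: IN[B4] = OUT[B3] = {c@B3, d@B1, e@B2}
Applying B4's transfer function to that IN value gives OUT[B4] (row B4 above).

Answer: {c@B3, d@B1, e@B4}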